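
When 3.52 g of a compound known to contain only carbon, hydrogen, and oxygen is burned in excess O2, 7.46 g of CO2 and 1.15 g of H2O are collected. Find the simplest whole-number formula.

mol C = 7.46 / 44.01 = 0.1695; mass C = 0.1695 × 12.01 = 2.036 g
mol H = 2 × (1.15 / 18.02) = 0.1276; mass H = 0.1276 × 1.008 = 0.1287 g
mass O = 3.52 − (2.164) = 1.356 g → mol O = 0.08472
Ratios (÷ 0.08472): C 2.001, H 1.507, O 1.000
Scaling by 2: C 4.00, H 3.01, O 2.00 → C4H3O2

C4H3O2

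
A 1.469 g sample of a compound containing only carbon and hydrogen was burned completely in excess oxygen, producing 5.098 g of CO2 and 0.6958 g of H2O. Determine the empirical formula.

mol C = 5.098 / 44.01 = 0.1158; mass C = 0.1158 × 12.01 = 1.391 g
mol H = 2 × (0.6958 / 18.02) = 0.07723; mass H = 0.07723 × 1.008 = 0.07784 g
Ratios (÷ 0.07723): C 1.500, H 1.000
Multiply by 2: C 3.00, H 2.00 → C3H2

C3H2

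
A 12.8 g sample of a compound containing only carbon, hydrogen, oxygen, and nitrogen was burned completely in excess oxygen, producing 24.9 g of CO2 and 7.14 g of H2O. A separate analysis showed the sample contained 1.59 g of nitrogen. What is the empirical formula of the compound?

C5H7NO2

mol C = 24.9 / 44.01 = 0.5658; mass C = 0.5658 × 12.01 = 6.795 g
mol H = 2 × (7.14 / 18.02) = 0.7925; mass H = 0.7925 × 1.008 = 0.7988 g
mol N = 1.59 / 14.01 = 0.1135
mass O = 12.8 − (9.184) = 3.616 g → mol O = 0.2260
Smallest is N at 0.1135 mol; normalising gives C 4.985, H 6.983, N 1.000, O 1.991
→ C5H7NO2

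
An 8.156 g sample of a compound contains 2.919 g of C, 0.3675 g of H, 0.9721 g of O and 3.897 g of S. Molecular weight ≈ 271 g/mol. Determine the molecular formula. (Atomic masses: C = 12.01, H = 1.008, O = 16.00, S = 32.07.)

n(C) = 2.919/12.01 = 0.243, n(H) = 0.3675/1.008 = 0.3646, n(O) = 0.9721/16.00 = 0.06076, n(S) = 3.897/32.07 = 0.1215
Divide by the smallest (0.06076 mol O): C 4.000, H 6.001, O 1.000, S 2.000
Ratio ≈ 4:6:1:2, so the empirical formula is C4H6OS2
Empirical-formula mass = 134.23 g/mol
n = 271 / 134.23 = 2.02 ≈ 2
Molecular formula = (C4H6OS2)×2 = C8H12O2S4

C8H12O2S4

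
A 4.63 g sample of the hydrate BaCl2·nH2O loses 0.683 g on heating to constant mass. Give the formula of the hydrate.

BaCl2·2H2O

Mass of anhydrous BaCl2 = 4.63 − 0.683 = 3.947 g
mol H2O = 0.683 / 18.02 = 0.0379
Molar mass of BaCl2 = 208.23 g/mol → mol BaCl2 = 3.947 / 208.23 = 0.01896
n = 0.0379 / 0.01896 = 2.00 ≈ 2 → BaCl2·2H2O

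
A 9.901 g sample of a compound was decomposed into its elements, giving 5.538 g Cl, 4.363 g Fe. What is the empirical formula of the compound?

Cl2Fe

n(Cl) = 5.538/35.45 = 0.1562, n(Fe) = 4.363/55.85 = 0.07812
Divide by the smallest (0.07812 mol Fe): Cl 2.000, Fe 1.000
≈ 2:1 → Cl2Fe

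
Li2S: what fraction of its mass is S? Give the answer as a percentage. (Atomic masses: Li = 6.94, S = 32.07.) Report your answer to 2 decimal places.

Molar mass = 2(6.94) + 1(32.07) = 45.950 g/mol
Mass of S per mole = 1 × 32.07 = 32.070 g
% S = 32.070 / 45.950 × 100 = 69.79%

69.79%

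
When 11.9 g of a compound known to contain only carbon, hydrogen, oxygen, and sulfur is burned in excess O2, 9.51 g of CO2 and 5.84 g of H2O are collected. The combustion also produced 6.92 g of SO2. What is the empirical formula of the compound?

mol C = 9.51 / 44.01 = 0.2161; mass C = 0.2161 × 12.01 = 2.595 g
mol H = 2 × (5.84 / 18.02) = 0.6482; mass H = 0.6482 × 1.008 = 0.6534 g
mol S = 6.92 / 64.07 = 0.1080; mass S = 3.464 g
mass O = 11.9 − (6.712) = 5.188 g → mol O = 0.3242
Divide by the smallest (0.108 mol S): C 2.001, H 6.001, O 3.002, S 1.000
→ C2H6O3S

C2H6O3S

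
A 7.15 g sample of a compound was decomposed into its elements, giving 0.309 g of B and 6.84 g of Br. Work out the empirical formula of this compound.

BBr3

B: 0.309 g ÷ 10.81 g/mol = 0.02858 mol
Br: 6.84 g ÷ 79.90 g/mol = 0.08561 mol
Divide by the smallest (0.02858 mol B): B 1.000, Br 2.995
≈ 1:3 → BBr3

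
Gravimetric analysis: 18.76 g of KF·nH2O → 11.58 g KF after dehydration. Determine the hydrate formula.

Mass of water lost = 18.76 − 11.58 = 7.18 g → 7.18 / 18.02 = 0.3984 mol H2O
Molar mass of KF = 58.10 g/mol → mol KF = 11.58 / 58.10 = 0.1993
n = 0.3984 / 0.1993 = 2.00 ≈ 2 → KF·2H2O

KF·2H2O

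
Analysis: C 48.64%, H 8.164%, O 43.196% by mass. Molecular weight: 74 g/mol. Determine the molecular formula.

C3H6O2

Assume 100 g: 48.64 g C, 8.164 g H, 43.196 g O.
n(C) = 48.64/12.01 = 4.05, n(H) = 8.164/1.008 = 8.099, n(O) = 43.196/16.00 = 2.7
Smallest is O at 2.7 mol; normalising gives C 1.500, H 3.000, O 1.000
×2: C 3.00, H 6.00, O 2.00 → C3H6O2
Empirical-formula mass = 74.08 g/mol
n = 74 / 74.08 = 1.00 ≈ 1
Molecular formula = empirical formula = C3H6O2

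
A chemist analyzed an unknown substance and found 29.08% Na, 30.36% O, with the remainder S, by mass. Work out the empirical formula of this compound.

Assume 100 g: 29.08 g Na, 30.36 g O, 40.56 g S.
Moles — Na: 29.08 / 22.99 = 1.265 mol; O: 30.36 / 16.00 = 1.897 mol; S: 40.56 / 32.07 = 1.265 mol
Smallest is S at 1.265 mol; normalising gives Na 1.000, O 1.500, S 1.000
Multiply by 2: Na 2.00, O 3.00, S 2.00 → Na2O3S2

Na2O3S2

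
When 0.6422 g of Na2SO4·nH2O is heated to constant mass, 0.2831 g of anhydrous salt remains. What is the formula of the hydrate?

Na2SO4·10H2O

Mass of water lost = 0.6422 − 0.2831 = 0.3591 g → 0.3591 / 18.02 = 0.01993 mol H2O
Molar mass of Na2SO4 = 142.05 g/mol → mol Na2SO4 = 0.2831 / 142.05 = 0.001993
n = 0.01993 / 0.001993 = 10.00 ≈ 10 → Na2SO4·10H2O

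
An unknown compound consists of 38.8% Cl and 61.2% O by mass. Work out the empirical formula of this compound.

Assume 100 g: 38.8 g Cl, 61.2 g O.
n(Cl) = 38.8/35.45 = 1.094, n(O) = 61.2/16.00 = 3.825
Ratios (÷ 1.094): Cl 1.000, O 3.495
Multiply by 2: Cl 2.00, O 6.99 → Cl2O7

Cl2O7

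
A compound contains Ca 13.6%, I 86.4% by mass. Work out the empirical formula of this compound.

CaI2

Assume 100 g: 13.6 g Ca, 86.4 g I.
n(Ca) = 13.6/40.08 = 0.3393, n(I) = 86.4/126.90 = 0.6809
Ratios (÷ 0.3393): Ca 1.000, I 2.007
Ratio ≈ 1:2, so the empirical formula is CaI2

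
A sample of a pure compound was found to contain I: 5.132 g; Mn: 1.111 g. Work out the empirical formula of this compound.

Moles — I: 5.132 / 126.90 = 0.04044 mol; Mn: 1.111 / 54.94 = 0.02022 mol
Smallest is Mn at 0.02022 mol; normalising gives I 2.000, Mn 1.000
Ratio ≈ 2:1, so the empirical formula is I2Mn

I2Mn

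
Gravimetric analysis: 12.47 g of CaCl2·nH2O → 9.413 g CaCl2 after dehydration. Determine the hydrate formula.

Mass of water lost = 12.47 − 9.413 = 3.057 g → 3.057 / 18.02 = 0.1696 mol H2O
Molar mass of CaCl2 = 110.98 g/mol → mol CaCl2 = 9.413 / 110.98 = 0.08482
n = 0.1696 / 0.08482 = 2.00 ≈ 2 → CaCl2·2H2O

CaCl2·2H2O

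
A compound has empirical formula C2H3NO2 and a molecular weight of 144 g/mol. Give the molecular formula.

C4H6N2O4

Empirical-formula mass = 73.05 g/mol
n = 144 / 73.05 = 1.97 ≈ 2
Molecular formula = (C2H3NO2)2 = C4H6N2O4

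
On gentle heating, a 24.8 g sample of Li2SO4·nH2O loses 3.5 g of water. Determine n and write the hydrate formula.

Mass of anhydrous Li2SO4 = 24.8 − 3.5 = 21.3 g
mol H2O = 3.5 / 18.02 = 0.1942
Molar mass of Li2SO4 = 109.95 g/mol → mol Li2SO4 = 21.3 / 109.95 = 0.1937
n = 0.1942 / 0.1937 = 1.00 ≈ 1 → Li2SO4·H2O

Li2SO4·H2O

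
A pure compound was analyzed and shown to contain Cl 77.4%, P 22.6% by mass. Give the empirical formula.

Cl3P

Assume 100 g: 77.4 g Cl, 22.6 g P.
Moles — Cl: 77.4 / 35.45 = 2.183 mol; P: 22.6 / 30.97 = 0.7297 mol
Smallest is P at 0.7297 mol; normalising gives Cl 2.992, P 1.000
→ Cl3P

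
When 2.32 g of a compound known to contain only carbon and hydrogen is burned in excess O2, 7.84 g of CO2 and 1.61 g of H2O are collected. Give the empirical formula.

CH

mol C = 7.84 / 44.01 = 0.1781; mass C = 0.1781 × 12.01 = 2.139 g
mol H = 2 × (1.61 / 18.02) = 0.1787; mass H = 0.1787 × 1.008 = 0.1801 g
Smallest is C at 0.1781 mol; normalising gives C 1.000, H 1.003
Ratio ≈ 1:1, so the empirical formula is CH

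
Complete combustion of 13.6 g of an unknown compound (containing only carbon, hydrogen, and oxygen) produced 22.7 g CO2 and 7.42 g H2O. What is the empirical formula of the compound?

mol C = 22.7 / 44.01 = 0.5158; mass C = 0.5158 × 12.01 = 6.195 g
mol H = 2 × (7.42 / 18.02) = 0.8235; mass H = 0.8235 × 1.008 = 0.8301 g
mass O = 13.6 − (7.025) = 6.575 g → mol O = 0.4110
Smallest is O at 0.411 mol; normalising gives C 1.255, H 2.004, O 1.000
Scaling by 4: C 5.02, H 8.02, O 4.00 → C5H8O4

C5H8O4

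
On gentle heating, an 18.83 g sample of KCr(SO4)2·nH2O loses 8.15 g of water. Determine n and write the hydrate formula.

KCr(SO4)2·12H2O

Mass of anhydrous KCr(SO4)2 = 18.83 − 8.15 = 10.68 g
mol H2O = 8.15 / 18.02 = 0.4523
Molar mass of KCr(SO4)2 = 283.24 g/mol → mol KCr(SO4)2 = 10.68 / 283.24 = 0.03771
n = 0.4523 / 0.03771 = 11.99 ≈ 12 → KCr(SO4)2·12H2O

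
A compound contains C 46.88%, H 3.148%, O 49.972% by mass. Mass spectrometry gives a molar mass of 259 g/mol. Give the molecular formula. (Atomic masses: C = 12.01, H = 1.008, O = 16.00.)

C10H8O8

Assume 100 g: 46.88 g C, 3.148 g H, 49.972 g O.
n(C) = 46.88/12.01 = 3.903, n(H) = 3.148/1.008 = 3.123, n(O) = 49.972/16.00 = 3.123
Smallest is H at 3.123 mol; normalising gives C 1.250, H 1.000, O 1.000
Scaling by 4: C 5.00, H 4.00, O 4.00 → C5H4O4
Empirical-formula mass = 128.08 g/mol
n = 259 / 128.08 = 2.02 ≈ 2
Molecular formula = (C5H4O4)×2 = C10H8O8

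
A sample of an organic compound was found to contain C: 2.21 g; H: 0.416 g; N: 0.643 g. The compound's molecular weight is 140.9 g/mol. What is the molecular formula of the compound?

C8H18N2

C: 2.21 g ÷ 12.01 g/mol = 0.184 mol
H: 0.416 g ÷ 1.008 g/mol = 0.4127 mol
N: 0.643 g ÷ 14.01 g/mol = 0.0459 mol
Divide by the smallest (0.0459 mol N): C 4.009, H 8.992, N 1.000
≈ 4:9:1 → C4H9N
Empirical-formula mass = 71.12 g/mol
n = 140.9 / 71.12 = 1.98 ≈ 2
Molecular formula = (C4H9N)×2 = C8H18N2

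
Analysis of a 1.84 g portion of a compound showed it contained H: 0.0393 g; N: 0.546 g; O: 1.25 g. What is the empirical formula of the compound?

HNO2

H: 0.0393 g ÷ 1.008 g/mol = 0.03899 mol
N: 0.546 g ÷ 14.01 g/mol = 0.03897 mol
O: 1.25 g ÷ 16.00 g/mol = 0.07812 mol
Smallest is N at 0.03897 mol; normalising gives H 1.000, N 1.000, O 2.005
→ HNO2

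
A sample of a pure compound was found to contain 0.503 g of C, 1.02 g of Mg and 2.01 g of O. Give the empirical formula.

n(C) = 0.503/12.01 = 0.04188, n(Mg) = 1.02/24.31 = 0.04196, n(O) = 2.01/16.00 = 0.1256
Ratios (÷ 0.04188): C 1.000, Mg 1.002, O 3.000
→ CMgO3

CMgO3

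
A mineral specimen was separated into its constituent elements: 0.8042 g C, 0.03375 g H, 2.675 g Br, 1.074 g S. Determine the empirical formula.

C2HBrS

n(C) = 0.8042/12.01 = 0.06696, n(H) = 0.03375/1.008 = 0.03348, n(Br) = 2.675/79.90 = 0.03348, n(S) = 1.074/32.07 = 0.03349
Ratios (÷ 0.03348): C 2.000, H 1.000, Br 1.000, S 1.000
Ratio ≈ 2:1:1:1, so the empirical formula is C2HBrS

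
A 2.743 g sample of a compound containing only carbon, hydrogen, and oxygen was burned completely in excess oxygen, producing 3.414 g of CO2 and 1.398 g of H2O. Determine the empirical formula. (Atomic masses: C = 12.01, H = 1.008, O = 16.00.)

mol C = 3.414 / 44.01 = 0.07757; mass C = 0.07757 × 12.01 = 0.9317 g
mol H = 2 × (1.398 / 18.02) = 0.1552; mass H = 0.1552 × 1.008 = 0.1564 g
mass O = 2.743 − (1.088) = 1.655 g → mol O = 0.1034
Smallest is C at 0.07757 mol; normalising gives C 1.000, H 2.000, O 1.333
Scaling by 3: C 3.00, H 6.00, O 4.00 → C3H6O4

C3H6O4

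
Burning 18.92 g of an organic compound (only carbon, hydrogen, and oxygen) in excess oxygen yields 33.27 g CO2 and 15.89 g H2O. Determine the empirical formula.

C3H7O2

mol C = 33.27 / 44.01 = 0.7560; mass C = 0.7560 × 12.01 = 9.079 g
mol H = 2 × (15.89 / 18.02) = 1.764; mass H = 1.764 × 1.008 = 1.778 g
mass O = 18.92 − (10.86) = 8.063 g → mol O = 0.5039
Smallest is O at 0.5039 mol; normalising gives C 1.500, H 3.500, O 1.000
×2: C 3.00, H 7.00, O 2.00 → C3H7O2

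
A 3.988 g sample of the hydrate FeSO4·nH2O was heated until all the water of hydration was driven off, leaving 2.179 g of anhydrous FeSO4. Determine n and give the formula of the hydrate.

Mass of water lost = 3.988 − 2.179 = 1.809 g → 1.809 / 18.02 = 0.1004 mol H2O
Molar mass of FeSO4 = 151.92 g/mol → mol FeSO4 = 2.179 / 151.92 = 0.01434
n = 0.1004 / 0.01434 = 7.00 ≈ 7 → FeSO4·7H2O

FeSO4·7H2O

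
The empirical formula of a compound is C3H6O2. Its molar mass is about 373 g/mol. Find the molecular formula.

Empirical-formula mass = 74.08 g/mol
n = 373 / 74.08 = 5.04 ≈ 5
Molecular formula = (C3H6O2)5 = C15H30O10

C15H30O10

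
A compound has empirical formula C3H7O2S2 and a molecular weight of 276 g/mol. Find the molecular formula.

Empirical-formula mass = 139.23 g/mol
n = 276 / 139.23 = 1.98 ≈ 2
Molecular formula = (C3H7O2S2)2 = C6H14O4S4

C6H14O4S4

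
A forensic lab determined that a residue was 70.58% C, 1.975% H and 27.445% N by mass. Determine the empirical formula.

C3HN

Assume 100 g: 70.58 g C, 1.975 g H, 27.445 g N.
n(C) = 70.58/12.01 = 5.877, n(H) = 1.975/1.008 = 1.959, n(N) = 27.445/14.01 = 1.959
Divide by the smallest (1.959 mol N): C 3.000, H 1.000, N 1.000
≈ 3:1:1 → C3HN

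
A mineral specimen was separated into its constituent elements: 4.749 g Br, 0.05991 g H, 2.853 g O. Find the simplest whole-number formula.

BrHO3

Br: 4.749 g ÷ 79.90 g/mol = 0.05944 mol
H: 0.05991 g ÷ 1.008 g/mol = 0.05943 mol
O: 2.853 g ÷ 16.00 g/mol = 0.1783 mol
Ratios (÷ 0.05943): Br 1.000, H 1.000, O 3.000
Ratio ≈ 1:1:3, so the empirical formula is BrHO3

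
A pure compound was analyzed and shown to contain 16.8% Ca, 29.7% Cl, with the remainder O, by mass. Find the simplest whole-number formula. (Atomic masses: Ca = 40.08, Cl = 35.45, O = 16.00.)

CaCl2O8

Assume 100 g: 16.8 g Ca, 29.7 g Cl, 53.5 g O.
n(Ca) = 16.8/40.08 = 0.4192, n(Cl) = 29.7/35.45 = 0.8378, n(O) = 53.5/16.00 = 3.344
Ratios (÷ 0.4192): Ca 1.000, Cl 1.999, O 7.977
≈ 1:2:8 → CaCl2O8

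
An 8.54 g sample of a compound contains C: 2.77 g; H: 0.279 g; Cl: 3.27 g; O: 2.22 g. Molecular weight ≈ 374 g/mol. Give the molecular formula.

C10H12Cl4O6

Moles — C: 2.77 / 12.01 = 0.2306 mol; H: 0.279 / 1.008 = 0.2768 mol; Cl: 3.27 / 35.45 = 0.09224 mol; O: 2.22 / 16.00 = 0.1388 mol
Ratios (÷ 0.09224): C 2.500, H 3.001, Cl 1.000, O 1.504
Scaling by 2: C 5.00, H 6.00, Cl 2.00, O 3.01 → C5H6Cl2O3
Empirical-formula mass = 185.00 g/mol
n = 374 / 185.00 = 2.02 ≈ 2
Molecular formula = (C5H6Cl2O3)×2 = C10H12Cl4O6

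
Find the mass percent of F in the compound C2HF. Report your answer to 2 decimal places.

43.15%

Molar mass = 2(12.01) + 1(1.008) + 1(19.00) = 44.028 g/mol
Mass of F per mole = 1 × 19.00 = 19.000 g
% F = 19.000 / 44.028 × 100 = 43.15%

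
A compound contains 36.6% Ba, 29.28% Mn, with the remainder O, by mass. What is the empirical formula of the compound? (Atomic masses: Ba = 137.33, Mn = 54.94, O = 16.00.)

Assume 100 g: 36.6 g Ba, 29.28 g Mn, 34.12 g O.
Moles — Ba: 36.6 / 137.33 = 0.2665 mol; Mn: 29.28 / 54.94 = 0.5329 mol; O: 34.12 / 16.00 = 2.132 mol
Ratios (÷ 0.2665): Ba 1.000, Mn 2.000, O 8.002
Ratio ≈ 1:2:8, so the empirical formula is BaMn2O8

BaMn2O8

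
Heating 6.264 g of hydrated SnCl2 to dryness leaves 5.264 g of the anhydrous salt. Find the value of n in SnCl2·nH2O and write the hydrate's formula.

Mass of water lost = 6.264 − 5.264 = 1 g → 1 / 18.02 = 0.05549 mol H2O
Molar mass of SnCl2 = 189.61 g/mol → mol SnCl2 = 5.264 / 189.61 = 0.02776
n = 0.05549 / 0.02776 = 2.00 ≈ 2 → SnCl2·2H2O

SnCl2·2H2O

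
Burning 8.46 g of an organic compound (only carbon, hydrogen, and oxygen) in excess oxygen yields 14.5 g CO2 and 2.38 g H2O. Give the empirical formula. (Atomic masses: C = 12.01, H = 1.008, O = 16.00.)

C5H4O4

mol C = 14.5 / 44.01 = 0.3295; mass C = 0.3295 × 12.01 = 3.957 g
mol H = 2 × (2.38 / 18.02) = 0.2642; mass H = 0.2642 × 1.008 = 0.2663 g
mass O = 8.46 − (4.223) = 4.237 g → mol O = 0.2648
Ratios (÷ 0.2642): C 1.247, H 1.000, O 1.002
×4: C 4.99, H 4.00, O 4.01 → C5H4O4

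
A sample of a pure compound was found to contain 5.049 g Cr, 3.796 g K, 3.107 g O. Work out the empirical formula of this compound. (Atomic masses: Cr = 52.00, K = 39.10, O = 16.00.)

CrKO2

Cr: 5.049 g ÷ 52.00 g/mol = 0.0971 mol
K: 3.796 g ÷ 39.10 g/mol = 0.09708 mol
O: 3.107 g ÷ 16.00 g/mol = 0.1942 mol
Smallest is K at 0.09708 mol; normalising gives Cr 1.000, K 1.000, O 2.000
→ CrKO2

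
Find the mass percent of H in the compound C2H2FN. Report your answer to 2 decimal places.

3.41%

Molar mass = 2(12.01) + 2(1.008) + 1(19.00) + 1(14.01) = 59.046 g/mol
Mass of H per mole = 2 × 1.008 = 2.016 g
% H = 2.016 / 59.046 × 100 = 3.41%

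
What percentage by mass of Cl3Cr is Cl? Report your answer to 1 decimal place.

Molar mass = 3(35.45) + 1(52.00) = 158.350 g/mol
Mass of Cl per mole = 3 × 35.45 = 106.350 g
% Cl = 106.350 / 158.350 × 100 = 67.2%

67.2%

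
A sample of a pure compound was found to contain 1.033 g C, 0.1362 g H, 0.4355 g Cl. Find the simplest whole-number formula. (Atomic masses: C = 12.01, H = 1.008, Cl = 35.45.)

C: 1.033 g ÷ 12.01 g/mol = 0.08601 mol
H: 0.1362 g ÷ 1.008 g/mol = 0.1351 mol
Cl: 0.4355 g ÷ 35.45 g/mol = 0.01228 mol
Smallest is Cl at 0.01228 mol; normalising gives C 7.001, H 10.999, Cl 1.000
≈ 7:11:1 → C7H11Cl

C7H11Cl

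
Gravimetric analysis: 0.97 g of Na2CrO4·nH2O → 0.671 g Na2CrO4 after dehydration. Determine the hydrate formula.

Na2CrO4·4H2O

Mass of water lost = 0.97 − 0.671 = 0.299 g → 0.299 / 18.02 = 0.01659 mol H2O
Molar mass of Na2CrO4 = 161.98 g/mol → mol Na2CrO4 = 0.671 / 161.98 = 0.004142
n = 0.01659 / 0.004142 = 4.01 ≈ 4 → Na2CrO4·4H2O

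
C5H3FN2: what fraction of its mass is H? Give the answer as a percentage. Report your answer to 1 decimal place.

2.7%

Molar mass = 5(12.01) + 3(1.008) + 1(19.00) + 2(14.01) = 110.094 g/mol
Mass of H per mole = 3 × 1.008 = 3.024 g
% H = 3.024 / 110.094 × 100 = 2.7%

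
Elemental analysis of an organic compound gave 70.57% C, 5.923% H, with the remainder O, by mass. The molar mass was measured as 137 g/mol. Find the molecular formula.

C8H8O2

Assume 100 g: 70.57 g C, 5.923 g H, 23.507 g O.
n(C) = 70.57/12.01 = 5.876, n(H) = 5.923/1.008 = 5.876, n(O) = 23.507/16.00 = 1.469
Smallest is O at 1.469 mol; normalising gives C 3.999, H 3.999, O 1.000
Ratio ≈ 4:4:1, so the empirical formula is C4H4O
Empirical-formula mass = 68.07 g/mol
n = 137 / 68.07 = 2.01 ≈ 2
Molecular formula = (C4H4O)×2 = C8H8O2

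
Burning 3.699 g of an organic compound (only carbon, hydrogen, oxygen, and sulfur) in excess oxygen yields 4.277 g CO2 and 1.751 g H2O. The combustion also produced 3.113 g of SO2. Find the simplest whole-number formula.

mol C = 4.277 / 44.01 = 0.09718; mass C = 0.09718 × 12.01 = 1.167 g
mol H = 2 × (1.751 / 18.02) = 0.1943; mass H = 0.1943 × 1.008 = 0.1959 g
mol S = 3.113 / 64.07 = 0.04859; mass S = 1.558 g
mass O = 3.699 − (2.921) = 0.7777 g → mol O = 0.04861
Smallest is S at 0.04859 mol; normalising gives C 2.000, H 4.000, O 1.000, S 1.000
Ratio ≈ 2:4:1:1, so the empirical formula is C2H4OS

C2H4OS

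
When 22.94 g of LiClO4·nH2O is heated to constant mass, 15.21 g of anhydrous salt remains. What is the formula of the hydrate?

LiClO4·3H2O

Mass of water lost = 22.94 − 15.21 = 7.73 g → 7.73 / 18.02 = 0.429 mol H2O
Molar mass of LiClO4 = 106.39 g/mol → mol LiClO4 = 15.21 / 106.39 = 0.143
n = 0.429 / 0.143 = 3.00 ≈ 3 → LiClO4·3H2O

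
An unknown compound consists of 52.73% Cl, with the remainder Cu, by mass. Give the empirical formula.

Assume 100 g: 52.73 g Cl, 47.27 g Cu.
Cl: 52.73 g ÷ 35.45 g/mol = 1.487 mol
Cu: 47.27 g ÷ 63.55 g/mol = 0.7438 mol
Ratios (÷ 0.7438): Cl 2.000, Cu 1.000
≈ 2:1 → Cl2Cu

Cl2Cu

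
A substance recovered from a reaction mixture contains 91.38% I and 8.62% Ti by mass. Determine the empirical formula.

Assume 100 g: 91.38 g I, 8.62 g Ti.
n(I) = 91.38/126.90 = 0.7201, n(Ti) = 8.62/47.87 = 0.1801
Ratios (÷ 0.1801): I 3.999, Ti 1.000
→ I4Ti

I4Ti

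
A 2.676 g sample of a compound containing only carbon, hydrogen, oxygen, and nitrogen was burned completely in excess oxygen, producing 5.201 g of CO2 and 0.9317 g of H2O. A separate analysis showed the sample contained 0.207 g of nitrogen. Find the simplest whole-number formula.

mol C = 5.201 / 44.01 = 0.1182; mass C = 0.1182 × 12.01 = 1.419 g
mol H = 2 × (0.9317 / 18.02) = 0.1034; mass H = 0.1034 × 1.008 = 0.1042 g
mol N = 0.207 / 14.01 = 0.01478
mass O = 2.676 − (1.731) = 0.9455 g → mol O = 0.05909
Ratios (÷ 0.01478): C 7.998, H 6.999, N 1.000, O 3.999
≈ 8:7:1:4 → C8H7NO4

C8H7NO4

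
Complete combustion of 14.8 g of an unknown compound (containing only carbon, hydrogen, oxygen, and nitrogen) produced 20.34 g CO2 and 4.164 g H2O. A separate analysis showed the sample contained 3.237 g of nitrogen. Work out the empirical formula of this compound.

mol C = 20.34 / 44.01 = 0.4622; mass C = 0.4622 × 12.01 = 5.551 g
mol H = 2 × (4.164 / 18.02) = 0.4622; mass H = 0.4622 × 1.008 = 0.4659 g
mol N = 3.237 / 14.01 = 0.2310
mass O = 14.8 − (9.253) = 5.547 g → mol O = 0.3467
Divide by the smallest (0.231 mol N): C 2.000, H 2.000, N 1.000, O 1.500
×2: C 4.00, H 4.00, N 2.00, O 3.00 → C4H4N2O3

C4H4N2O3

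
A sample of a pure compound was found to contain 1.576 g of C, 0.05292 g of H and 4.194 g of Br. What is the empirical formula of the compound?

C: 1.576 g ÷ 12.01 g/mol = 0.1312 mol
H: 0.05292 g ÷ 1.008 g/mol = 0.0525 mol
Br: 4.194 g ÷ 79.90 g/mol = 0.05249 mol
Ratios (÷ 0.05249): C 2.500, H 1.000, Br 1.000
Scaling by 2: C 5.00, H 2.00, Br 2.00 → C5H2Br2

C5H2Br2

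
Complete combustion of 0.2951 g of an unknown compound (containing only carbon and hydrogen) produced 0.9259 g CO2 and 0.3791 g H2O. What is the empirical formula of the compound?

mol C = 0.9259 / 44.01 = 0.02104; mass C = 0.02104 × 12.01 = 0.2527 g
mol H = 2 × (0.3791 / 18.02) = 0.04208; mass H = 0.04208 × 1.008 = 0.04241 g
Divide by the smallest (0.02104 mol C): C 1.000, H 2.000
Ratio ≈ 1:2, so the empirical formula is CH2

CH2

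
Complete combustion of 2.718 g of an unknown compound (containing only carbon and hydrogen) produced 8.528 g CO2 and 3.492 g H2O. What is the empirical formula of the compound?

CH2

mol C = 8.528 / 44.01 = 0.1938; mass C = 0.1938 × 12.01 = 2.327 g
mol H = 2 × (3.492 / 18.02) = 0.3876; mass H = 0.3876 × 1.008 = 0.3907 g
Divide by the smallest (0.1938 mol C): C 1.000, H 2.000
→ CH2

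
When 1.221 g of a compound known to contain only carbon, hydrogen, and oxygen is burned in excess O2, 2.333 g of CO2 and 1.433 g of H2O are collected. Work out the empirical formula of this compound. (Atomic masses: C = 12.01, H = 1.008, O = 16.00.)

mol C = 2.333 / 44.01 = 0.05301; mass C = 0.05301 × 12.01 = 0.6367 g
mol H = 2 × (1.433 / 18.02) = 0.1590; mass H = 0.1590 × 1.008 = 0.1603 g
mass O = 1.221 − (0.7970) = 0.4240 g → mol O = 0.02650
Divide by the smallest (0.0265 mol O): C 2.000, H 6.001, O 1.000
Ratio ≈ 2:6:1, so the empirical formula is C2H6O

C2H6O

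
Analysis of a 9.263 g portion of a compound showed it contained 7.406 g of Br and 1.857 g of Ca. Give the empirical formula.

Br: 7.406 g ÷ 79.90 g/mol = 0.09269 mol
Ca: 1.857 g ÷ 40.08 g/mol = 0.04633 mol
Smallest is Ca at 0.04633 mol; normalising gives Br 2.001, Ca 1.000
Ratio ≈ 2:1, so the empirical formula is Br2Ca

Br2Ca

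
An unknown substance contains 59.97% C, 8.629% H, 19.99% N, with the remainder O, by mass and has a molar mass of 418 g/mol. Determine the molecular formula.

C21H36N6O3

Assume 100 g: 59.97 g C, 8.629 g H, 19.99 g N, 11.411 g O.
Moles — C: 59.97 / 12.01 = 4.993 mol; H: 8.629 / 1.008 = 8.561 mol; N: 19.99 / 14.01 = 1.427 mol; O: 11.411 / 16.00 = 0.7132 mol
Ratios (÷ 0.7132): C 7.001, H 12.003, N 2.001, O 1.000
≈ 7:12:2:1 → C7H12N2O
Empirical-formula mass = 140.19 g/mol
n = 418 / 140.19 = 2.98 ≈ 3
Molecular formula = (C7H12N2O)×3 = C21H36N6O3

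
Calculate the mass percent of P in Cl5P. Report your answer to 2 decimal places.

14.87%

Molar mass = 5(35.45) + 1(30.97) = 208.220 g/mol
Mass of P per mole = 1 × 30.97 = 30.970 g
% P = 30.970 / 208.220 × 100 = 14.87%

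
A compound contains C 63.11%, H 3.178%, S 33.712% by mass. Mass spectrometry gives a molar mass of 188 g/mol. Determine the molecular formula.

Assume 100 g: 63.11 g C, 3.178 g H, 33.712 g S.
Moles — C: 63.11 / 12.01 = 5.255 mol; H: 3.178 / 1.008 = 3.153 mol; S: 33.712 / 32.07 = 1.051 mol
Divide by the smallest (1.051 mol S): C 4.999, H 2.999, S 1.000
≈ 5:3:1 → C5H3S
Empirical-formula mass = 95.14 g/mol
n = 188 / 95.14 = 1.98 ≈ 2
Molecular formula = (C5H3S)×2 = C10H6S2

C10H6S2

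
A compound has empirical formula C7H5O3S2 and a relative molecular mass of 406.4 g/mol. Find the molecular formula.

C14H10O6S4

Empirical-formula mass = 201.25 g/mol
n = 406.4 / 201.25 = 2.02 ≈ 2
Molecular formula = (C7H5O3S2)2 = C14H10O6S4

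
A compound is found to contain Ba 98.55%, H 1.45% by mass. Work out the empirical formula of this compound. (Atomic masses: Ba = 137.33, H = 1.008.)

BaH2

Assume 100 g: 98.55 g Ba, 1.45 g H.
Ba: 98.55 g ÷ 137.33 g/mol = 0.7176 mol
H: 1.45 g ÷ 1.008 g/mol = 1.438 mol
Ratios (÷ 0.7176): Ba 1.000, H 2.005
→ BaH2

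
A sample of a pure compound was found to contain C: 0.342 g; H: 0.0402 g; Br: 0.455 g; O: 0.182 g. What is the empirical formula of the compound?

C5H7BrO2

Moles — C: 0.342 / 12.01 = 0.02848 mol; H: 0.0402 / 1.008 = 0.03988 mol; Br: 0.455 / 79.90 = 0.005695 mol; O: 0.182 / 16.00 = 0.01137 mol
Divide by the smallest (0.005695 mol Br): C 5.001, H 7.003, Br 1.000, O 1.998
≈ 5:7:1:2 → C5H7BrO2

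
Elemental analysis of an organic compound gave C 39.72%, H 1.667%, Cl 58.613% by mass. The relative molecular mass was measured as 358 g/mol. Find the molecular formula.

C12H6Cl6

Assume 100 g: 39.72 g C, 1.667 g H, 58.613 g Cl.
C: 39.72 g ÷ 12.01 g/mol = 3.307 mol
H: 1.667 g ÷ 1.008 g/mol = 1.654 mol
Cl: 58.613 g ÷ 35.45 g/mol = 1.653 mol
Smallest is Cl at 1.653 mol; normalising gives C 2.000, H 1.000, Cl 1.000
→ C2HCl
Empirical-formula mass = 60.48 g/mol
n = 358 / 60.48 = 5.92 ≈ 6
Molecular formula = (C2HCl)×6 = C12H6Cl6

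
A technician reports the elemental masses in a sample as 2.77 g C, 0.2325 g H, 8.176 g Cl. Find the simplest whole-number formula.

CHCl

n(C) = 2.77/12.01 = 0.2306, n(H) = 0.2325/1.008 = 0.2307, n(Cl) = 8.176/35.45 = 0.2306
Divide by the smallest (0.2306 mol Cl): C 1.000, H 1.000, Cl 1.000
Ratio ≈ 1:1:1, so the empirical formula is CHCl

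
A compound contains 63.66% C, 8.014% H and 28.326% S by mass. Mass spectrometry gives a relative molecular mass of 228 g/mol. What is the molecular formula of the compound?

Assume 100 g: 63.66 g C, 8.014 g H, 28.326 g S.
Moles — C: 63.66 / 12.01 = 5.301 mol; H: 8.014 / 1.008 = 7.95 mol; S: 28.326 / 32.07 = 0.8833 mol
Smallest is S at 0.8833 mol; normalising gives C 6.001, H 9.001, S 1.000
→ C6H9S
Empirical-formula mass = 113.20 g/mol
n = 228 / 113.20 = 2.01 ≈ 2
Molecular formula = (C6H9S)×2 = C12H18S2

C12H18S2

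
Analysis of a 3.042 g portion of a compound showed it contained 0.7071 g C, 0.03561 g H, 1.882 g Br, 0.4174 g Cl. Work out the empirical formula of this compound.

C5H3Br2Cl

C: 0.7071 g ÷ 12.01 g/mol = 0.05888 mol
H: 0.03561 g ÷ 1.008 g/mol = 0.03533 mol
Br: 1.882 g ÷ 79.90 g/mol = 0.02355 mol
Cl: 0.4174 g ÷ 35.45 g/mol = 0.01177 mol
Divide by the smallest (0.01177 mol Cl): C 5.000, H 3.000, Br 2.000, Cl 1.000
→ C5H3Br2Cl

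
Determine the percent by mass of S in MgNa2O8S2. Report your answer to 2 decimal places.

Molar mass = 1(24.31) + 2(22.99) + 8(16.00) + 2(32.07) = 262.430 g/mol
Mass of S per mole = 2 × 32.07 = 64.140 g
% S = 64.140 / 262.430 × 100 = 24.44%

24.44%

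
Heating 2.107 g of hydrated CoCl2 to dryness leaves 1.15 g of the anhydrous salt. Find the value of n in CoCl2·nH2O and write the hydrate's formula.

CoCl2·6H2O

Mass of water lost = 2.107 − 1.15 = 0.957 g → 0.957 / 18.02 = 0.05311 mol H2O
Molar mass of CoCl2 = 129.83 g/mol → mol CoCl2 = 1.15 / 129.83 = 0.008858
n = 0.05311 / 0.008858 = 6.00 ≈ 6 → CoCl2·6H2O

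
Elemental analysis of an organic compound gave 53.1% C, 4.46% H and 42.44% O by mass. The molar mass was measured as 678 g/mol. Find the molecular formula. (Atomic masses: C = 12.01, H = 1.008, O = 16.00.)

Assume 100 g: 53.1 g C, 4.46 g H, 42.44 g O.
Moles — C: 53.1 / 12.01 = 4.421 mol; H: 4.46 / 1.008 = 4.425 mol; O: 42.44 / 16.00 = 2.652 mol
Ratios (÷ 2.652): C 1.667, H 1.668, O 1.000
×3: C 5.00, H 5.00, O 3.00 → C5H5O3
Empirical-formula mass = 113.09 g/mol
n = 678 / 113.09 = 6.00 ≈ 6
Molecular formula = (C5H5O3)×6 = C30H30O18

C30H30O18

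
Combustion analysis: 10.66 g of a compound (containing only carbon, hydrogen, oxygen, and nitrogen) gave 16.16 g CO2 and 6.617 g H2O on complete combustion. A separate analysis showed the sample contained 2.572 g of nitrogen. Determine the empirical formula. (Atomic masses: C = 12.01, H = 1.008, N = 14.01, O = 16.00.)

mol C = 16.16 / 44.01 = 0.3672; mass C = 0.3672 × 12.01 = 4.410 g
mol H = 2 × (6.617 / 18.02) = 0.7344; mass H = 0.7344 × 1.008 = 0.7403 g
mol N = 2.572 / 14.01 = 0.1836
mass O = 10.66 − (7.722) = 2.938 g → mol O = 0.1836
Smallest is N at 0.1836 mol; normalising gives C 2.000, H 4.000, N 1.000, O 1.000
≈ 2:4:1:1 → C2H4NO

C2H4NO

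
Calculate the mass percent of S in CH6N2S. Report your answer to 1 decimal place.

41.0%

Molar mass = 1(12.01) + 6(1.008) + 2(14.01) + 1(32.07) = 78.148 g/mol
Mass of S per mole = 1 × 32.07 = 32.070 g
% S = 32.070 / 78.148 × 100 = 41.0%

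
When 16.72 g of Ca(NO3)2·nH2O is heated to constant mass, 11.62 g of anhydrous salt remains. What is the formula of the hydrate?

Mass of water lost = 16.72 − 11.62 = 5.1 g → 5.1 / 18.02 = 0.283 mol H2O
Molar mass of Ca(NO3)2 = 164.10 g/mol → mol Ca(NO3)2 = 11.62 / 164.10 = 0.07081
n = 0.283 / 0.07081 = 4.00 ≈ 4 → Ca(NO3)2·4H2O

Ca(NO3)2·4H2O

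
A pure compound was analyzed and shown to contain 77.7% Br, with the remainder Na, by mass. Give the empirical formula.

Assume 100 g: 77.7 g Br, 22.3 g Na.
Br: 77.7 g ÷ 79.90 g/mol = 0.9725 mol
Na: 22.3 g ÷ 22.99 g/mol = 0.97 mol
Divide by the smallest (0.97 mol Na): Br 1.003, Na 1.000
Ratio ≈ 1:1, so the empirical formula is BrNa

BrNa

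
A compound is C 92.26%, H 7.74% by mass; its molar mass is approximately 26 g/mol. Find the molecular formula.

Assume 100 g: 92.26 g C, 7.74 g H.
n(C) = 92.26/12.01 = 7.682, n(H) = 7.74/1.008 = 7.679
Smallest is H at 7.679 mol; normalising gives C 1.000, H 1.000
Ratio ≈ 1:1, so the empirical formula is CH
Empirical-formula mass = 13.02 g/mol
n = 26 / 13.02 = 2.00 ≈ 2
Molecular formula = (CH)×2 = C2H2

C2H2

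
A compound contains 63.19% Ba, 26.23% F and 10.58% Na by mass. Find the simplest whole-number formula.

BaF3Na

Assume 100 g: 63.19 g Ba, 26.23 g F, 10.58 g Na.
Moles — Ba: 63.19 / 137.33 = 0.4601 mol; F: 26.23 / 19.00 = 1.381 mol; Na: 10.58 / 22.99 = 0.4602 mol
Divide by the smallest (0.4601 mol Ba): Ba 1.000, F 3.000, Na 1.000
→ BaF3Na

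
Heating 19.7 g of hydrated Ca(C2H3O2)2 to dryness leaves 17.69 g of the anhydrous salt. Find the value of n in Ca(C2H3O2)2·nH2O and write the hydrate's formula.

Mass of water lost = 19.7 − 17.69 = 2.01 g → 2.01 / 18.02 = 0.1115 mol H2O
Molar mass of Ca(C2H3O2)2 = 158.17 g/mol → mol Ca(C2H3O2)2 = 17.69 / 158.17 = 0.1118
n = 0.1115 / 0.1118 = 1.00 ≈ 1 → Ca(C2H3O2)2·H2O

Ca(C2H3O2)2·H2O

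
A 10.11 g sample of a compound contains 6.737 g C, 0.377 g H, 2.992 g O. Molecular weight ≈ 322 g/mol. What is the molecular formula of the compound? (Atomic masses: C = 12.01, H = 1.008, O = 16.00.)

C: 6.737 g ÷ 12.01 g/mol = 0.5609 mol
H: 0.377 g ÷ 1.008 g/mol = 0.374 mol
O: 2.992 g ÷ 16.00 g/mol = 0.187 mol
Smallest is O at 0.187 mol; normalising gives C 3.000, H 2.000, O 1.000
→ C3H2O
Empirical-formula mass = 54.05 g/mol
n = 322 / 54.05 = 5.96 ≈ 6
Molecular formula = (C3H2O)×6 = C18H12O6

C18H12O6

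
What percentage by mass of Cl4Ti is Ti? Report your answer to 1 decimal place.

25.2%

Molar mass = 4(35.45) + 1(47.87) = 189.670 g/mol
Mass of Ti per mole = 1 × 47.87 = 47.870 g
% Ti = 47.870 / 189.670 × 100 = 25.2%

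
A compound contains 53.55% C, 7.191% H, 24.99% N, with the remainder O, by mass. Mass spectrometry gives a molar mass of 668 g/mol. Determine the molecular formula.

Assume 100 g: 53.55 g C, 7.191 g H, 24.99 g N, 14.269 g O.
C: 53.55 g ÷ 12.01 g/mol = 4.459 mol
H: 7.191 g ÷ 1.008 g/mol = 7.134 mol
N: 24.99 g ÷ 14.01 g/mol = 1.784 mol
O: 14.269 g ÷ 16.00 g/mol = 0.8918 mol
Divide by the smallest (0.8918 mol O): C 5.000, H 7.999, N 2.000, O 1.000
Ratio ≈ 5:8:2:1, so the empirical formula is C5H8N2O
Empirical-formula mass = 112.13 g/mol
n = 668 / 112.13 = 5.96 ≈ 6
Molecular formula = (C5H8N2O)×6 = C30H48N12O6

C30H48N12O6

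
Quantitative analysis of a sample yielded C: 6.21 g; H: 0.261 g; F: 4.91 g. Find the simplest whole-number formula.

C2HF

Moles — C: 6.21 / 12.01 = 0.5171 mol; H: 0.261 / 1.008 = 0.2589 mol; F: 4.91 / 19.00 = 0.2584 mol
Divide by the smallest (0.2584 mol F): C 2.001, H 1.002, F 1.000
≈ 2:1:1 → C2HF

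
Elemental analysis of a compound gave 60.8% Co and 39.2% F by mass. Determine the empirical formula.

CoF2

Assume 100 g: 60.8 g Co, 39.2 g F.
n(Co) = 60.8/58.93 = 1.032, n(F) = 39.2/19.00 = 2.063
Divide by the smallest (1.032 mol Co): Co 1.000, F 2.000
Ratio ≈ 1:2, so the empirical formula is CoF2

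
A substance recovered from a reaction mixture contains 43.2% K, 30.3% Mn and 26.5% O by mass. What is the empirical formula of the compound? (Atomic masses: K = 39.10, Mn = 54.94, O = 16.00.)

K2MnO3

Assume 100 g: 43.2 g K, 30.3 g Mn, 26.5 g O.
n(K) = 43.2/39.10 = 1.105, n(Mn) = 30.3/54.94 = 0.5515, n(O) = 26.5/16.00 = 1.656
Ratios (÷ 0.5515): K 2.003, Mn 1.000, O 3.003
→ K2MnO3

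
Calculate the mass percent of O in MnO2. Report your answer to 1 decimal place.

Molar mass = 1(54.94) + 2(16.00) = 86.940 g/mol
Mass of O per mole = 2 × 16.00 = 32.000 g
% O = 32.000 / 86.940 × 100 = 36.8%

36.8%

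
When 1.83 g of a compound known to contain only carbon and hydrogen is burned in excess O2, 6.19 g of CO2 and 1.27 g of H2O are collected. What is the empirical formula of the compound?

CH

mol C = 6.19 / 44.01 = 0.1406; mass C = 0.1406 × 12.01 = 1.689 g
mol H = 2 × (1.27 / 18.02) = 0.1410; mass H = 0.1410 × 1.008 = 0.1421 g
Ratios (÷ 0.1406): C 1.000, H 1.002
→ CH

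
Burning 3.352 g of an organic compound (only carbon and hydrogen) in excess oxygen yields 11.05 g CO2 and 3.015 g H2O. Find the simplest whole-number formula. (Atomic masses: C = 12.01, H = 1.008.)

C3H4

mol C = 11.05 / 44.01 = 0.2511; mass C = 0.2511 × 12.01 = 3.015 g
mol H = 2 × (3.015 / 18.02) = 0.3346; mass H = 0.3346 × 1.008 = 0.3373 g
Divide by the smallest (0.2511 mol C): C 1.000, H 1.333
Scaling by 3: C 3.00, H 4.00 → C3H4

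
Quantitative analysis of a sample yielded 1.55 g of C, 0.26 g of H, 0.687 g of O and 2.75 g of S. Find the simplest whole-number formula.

C: 1.55 g ÷ 12.01 g/mol = 0.1291 mol
H: 0.26 g ÷ 1.008 g/mol = 0.2579 mol
O: 0.687 g ÷ 16.00 g/mol = 0.04294 mol
S: 2.75 g ÷ 32.07 g/mol = 0.08575 mol
Divide by the smallest (0.04294 mol O): C 3.006, H 6.007, O 1.000, S 1.997
→ C3H6OS2

C3H6OS2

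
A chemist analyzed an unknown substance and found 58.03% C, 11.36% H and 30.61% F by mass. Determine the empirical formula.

Assume 100 g: 58.03 g C, 11.36 g H, 30.61 g F.
n(C) = 58.03/12.01 = 4.832, n(H) = 11.36/1.008 = 11.27, n(F) = 30.61/19.00 = 1.611
Divide by the smallest (1.611 mol F): C 2.999, H 6.995, F 1.000
→ C3H7F

C3H7F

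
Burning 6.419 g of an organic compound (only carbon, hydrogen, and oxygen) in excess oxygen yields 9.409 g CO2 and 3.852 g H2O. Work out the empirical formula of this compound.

CH2O

mol C = 9.409 / 44.01 = 0.2138; mass C = 0.2138 × 12.01 = 2.568 g
mol H = 2 × (3.852 / 18.02) = 0.4275; mass H = 0.4275 × 1.008 = 0.4309 g
mass O = 6.419 − (2.999) = 3.420 g → mol O = 0.2138
Divide by the smallest (0.2138 mol O): C 1.000, H 2.000, O 1.000
→ CH2O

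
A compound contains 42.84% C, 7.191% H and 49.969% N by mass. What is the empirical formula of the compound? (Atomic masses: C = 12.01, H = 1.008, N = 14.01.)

Assume 100 g: 42.84 g C, 7.191 g H, 49.969 g N.
Moles — C: 42.84 / 12.01 = 3.567 mol; H: 7.191 / 1.008 = 7.134 mol; N: 49.969 / 14.01 = 3.567 mol
Divide by the smallest (3.567 mol N): C 1.000, H 2.000, N 1.000
→ CH2N

CH2N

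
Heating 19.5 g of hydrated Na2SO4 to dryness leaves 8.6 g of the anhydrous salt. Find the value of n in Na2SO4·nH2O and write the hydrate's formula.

Mass of water lost = 19.5 − 8.6 = 10.9 g → 10.9 / 18.02 = 0.6049 mol H2O
Molar mass of Na2SO4 = 142.05 g/mol → mol Na2SO4 = 8.6 / 142.05 = 0.06054
n = 0.6049 / 0.06054 = 9.99 ≈ 10 → Na2SO4·10H2O

Na2SO4·10H2O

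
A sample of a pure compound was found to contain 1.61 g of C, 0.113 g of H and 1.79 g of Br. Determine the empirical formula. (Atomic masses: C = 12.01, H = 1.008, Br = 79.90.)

C6H5Br

C: 1.61 g ÷ 12.01 g/mol = 0.1341 mol
H: 0.113 g ÷ 1.008 g/mol = 0.1121 mol
Br: 1.79 g ÷ 79.90 g/mol = 0.0224 mol
Ratios (÷ 0.0224): C 5.984, H 5.004, Br 1.000
Ratio ≈ 6:5:1, so the empirical formula is C6H5Br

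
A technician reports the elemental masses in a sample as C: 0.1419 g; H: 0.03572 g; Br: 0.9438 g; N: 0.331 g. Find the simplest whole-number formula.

CH3BrN2

n(C) = 0.1419/12.01 = 0.01182, n(H) = 0.03572/1.008 = 0.03544, n(Br) = 0.9438/79.90 = 0.01181, n(N) = 0.331/14.01 = 0.02363
Divide by the smallest (0.01181 mol Br): C 1.000, H 3.000, Br 1.000, N 2.000
→ CH3BrN2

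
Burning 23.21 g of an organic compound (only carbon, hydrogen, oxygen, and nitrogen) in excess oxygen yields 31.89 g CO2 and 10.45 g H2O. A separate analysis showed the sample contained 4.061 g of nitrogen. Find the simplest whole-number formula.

C5H8N2O4

mol C = 31.89 / 44.01 = 0.7246; mass C = 0.7246 × 12.01 = 8.703 g
mol H = 2 × (10.45 / 18.02) = 1.160; mass H = 1.160 × 1.008 = 1.169 g
mol N = 4.061 / 14.01 = 0.2899
mass O = 23.21 − (13.93) = 9.277 g → mol O = 0.5798
Smallest is N at 0.2899 mol; normalising gives C 2.500, H 4.001, N 1.000, O 2.000
Scaling by 2: C 5.00, H 8.00, N 2.00, O 4.00 → C5H8N2O4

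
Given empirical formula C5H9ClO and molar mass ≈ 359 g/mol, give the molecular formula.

Empirical-formula mass = 120.57 g/mol
n = 359 / 120.57 = 2.98 ≈ 3
Molecular formula = (C5H9ClO)3 = C15H27Cl3O3

C15H27Cl3O3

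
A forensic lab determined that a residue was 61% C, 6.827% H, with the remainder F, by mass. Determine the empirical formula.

Assume 100 g: 61 g C, 6.827 g H, 32.173 g F.
Moles — C: 61 / 12.01 = 5.079 mol; H: 6.827 / 1.008 = 6.773 mol; F: 32.173 / 19.00 = 1.693 mol
Smallest is F at 1.693 mol; normalising gives C 3.000, H 4.000, F 1.000
≈ 3:4:1 → C3H4F

C3H4F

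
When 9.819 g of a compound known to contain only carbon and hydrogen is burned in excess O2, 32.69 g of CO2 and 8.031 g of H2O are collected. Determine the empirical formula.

mol C = 32.69 / 44.01 = 0.7428; mass C = 0.7428 × 12.01 = 8.921 g
mol H = 2 × (8.031 / 18.02) = 0.8913; mass H = 0.8913 × 1.008 = 0.8985 g
Divide by the smallest (0.7428 mol C): C 1.000, H 1.200
Multiply by 5: C 5.00, H 6.00 → C5H6

C5H6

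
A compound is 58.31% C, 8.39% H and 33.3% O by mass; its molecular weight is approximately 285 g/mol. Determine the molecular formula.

Assume 100 g: 58.31 g C, 8.39 g H, 33.3 g O.
n(C) = 58.31/12.01 = 4.855, n(H) = 8.39/1.008 = 8.323, n(O) = 33.3/16.00 = 2.081
Ratios (÷ 2.081): C 2.333, H 3.999, O 1.000
Scaling by 3: C 7.00, H 12.00, O 3.00 → C7H12O3
Empirical-formula mass = 144.17 g/mol
n = 285 / 144.17 = 1.98 ≈ 2
Molecular formula = (C7H12O3)×2 = C14H24O6

C14H24O6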